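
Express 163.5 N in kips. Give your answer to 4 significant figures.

0.03676 kip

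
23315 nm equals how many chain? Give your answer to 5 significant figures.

1.1590e-6 chain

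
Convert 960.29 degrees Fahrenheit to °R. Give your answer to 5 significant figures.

°R = °F + 459.67.
Applying the formula gives 1420.0 °R.

1420.0 degrees Rankine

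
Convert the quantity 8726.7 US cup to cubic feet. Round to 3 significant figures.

1 US cup = 0.00835503 cubic feet.
Then 8726.7 × 0.00835503 ≈ 72.9 ft³.

72.9 ft³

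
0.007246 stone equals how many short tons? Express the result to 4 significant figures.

5.072e-5 short ton

1 st = 0.00700000 short ton.
Then 0.007246 × 0.00700000 ≈ 5.072e-5 short ton.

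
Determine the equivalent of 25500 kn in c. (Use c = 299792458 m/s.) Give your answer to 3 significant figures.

1 knot = 1.71600 × 10^-9 c.
So 25500 × 1.71600 × 10^-9 ≈ 4.38 × 10^-5 c.

4.38 × 10^-5 c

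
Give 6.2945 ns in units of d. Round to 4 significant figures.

1 nanosecond = 1.15741e-14 d.
6.2945 × 1.15741e-14 ≈ 7.285e-14 d.

7.285e-14 days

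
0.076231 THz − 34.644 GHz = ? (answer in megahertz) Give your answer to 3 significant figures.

41600 MHz

0.076231 THz = 76231.0 MHz and 34.644 GHz = 34644.0 MHz.
76231.0 − 34644.0 ≈ 41600 MHz.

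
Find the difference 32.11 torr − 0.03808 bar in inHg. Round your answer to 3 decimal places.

0.140 inches of mercury

32.11 torr = 1.26417 inHg and 0.03808 bar = 1.12450 inHg.
1.26417 − 1.12450 ≈ 0.140 inHg.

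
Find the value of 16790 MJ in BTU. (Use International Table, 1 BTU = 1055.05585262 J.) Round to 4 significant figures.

1.591e+7 British thermal units

1 megajoule = 947.817 BTU.
So 16790 × 947.817 ≈ 1.591e+7 BTU.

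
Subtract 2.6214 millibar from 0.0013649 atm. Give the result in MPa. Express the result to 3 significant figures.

-0.000124 megapascals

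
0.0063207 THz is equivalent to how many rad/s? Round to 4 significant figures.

3.971 × 10^10 rad/s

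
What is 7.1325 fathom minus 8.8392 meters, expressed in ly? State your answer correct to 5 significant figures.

4.4444e-16 ly

7.1325 fathom = 1.37874e-15 ly and 8.8392 m = 9.34304e-16 ly.
1.37874e-15 − 9.34304e-16 ≈ 4.4444e-16 ly.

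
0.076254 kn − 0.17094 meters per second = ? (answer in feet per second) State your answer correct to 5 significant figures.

0.076254 kn = 0.1287023 ft/s and 0.17094 m/s = 0.5608268 ft/s.
0.1287023 − 0.5608268 ≈ -0.43212 ft/s.

-0.43212 feet per second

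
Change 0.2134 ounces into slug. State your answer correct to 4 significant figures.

1 ounce = 0.00194256 slugs.
Thus 0.2134 × 0.00194256 ≈ 0.0004145 slug.

0.0004145 slug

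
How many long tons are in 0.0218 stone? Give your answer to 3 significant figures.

0.000136 long ton

1 stone = 0.00625000 long ton.
0.0218 × 0.00625000 ≈ 0.000136 long ton.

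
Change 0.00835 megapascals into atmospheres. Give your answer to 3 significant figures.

0.0824 atm

1 MPa = 9.86923 atm.
Then 0.00835 × 9.86923 ≈ 0.0824 atm.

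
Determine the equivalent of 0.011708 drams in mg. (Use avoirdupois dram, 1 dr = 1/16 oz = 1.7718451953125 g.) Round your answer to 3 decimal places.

20.745 mg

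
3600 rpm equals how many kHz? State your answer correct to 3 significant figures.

1 revolution per minute = 1.66667 × 10^-5 kilohertz.
Then 3600 × 1.66667 × 10^-5 ≈ 0.0600 kHz.

0.0600 kHz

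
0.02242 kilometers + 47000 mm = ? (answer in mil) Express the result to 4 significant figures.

2.733 × 10^6 mil

0.02242 km = 882677 mil and 47000 mm = 1.85039 × 10^6 mil.
882677 + 1.85039 × 10^6 ≈ 2.733 × 10^6 mil.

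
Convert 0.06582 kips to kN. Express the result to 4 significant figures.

0.2928 kN

1 kip = 4.44822 kilonewtons.
Thus 0.06582 × 4.44822 ≈ 0.2928 kN.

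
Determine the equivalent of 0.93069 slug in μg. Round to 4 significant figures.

1 slug = 1.45939 × 10^10 micrograms.
Then 0.93069 × 1.45939 × 10^10 ≈ 1.358 × 10^10 μg.

1.358 × 10^10 μg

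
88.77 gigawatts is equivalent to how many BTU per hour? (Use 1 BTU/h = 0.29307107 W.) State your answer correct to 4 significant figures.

1 gigawatt = 3.41214 × 10^9 BTU/h.
Thus 88.77 × 3.41214 × 10^9 ≈ 3.029 × 10^11 BTU/h.

3.029 × 10^11 BTU/h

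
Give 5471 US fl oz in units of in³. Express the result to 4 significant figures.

1 US fluid ounce = 1.80469 in³.
Thus 5471 × 1.80469 ≈ 9873 in³.

9873 cubic inches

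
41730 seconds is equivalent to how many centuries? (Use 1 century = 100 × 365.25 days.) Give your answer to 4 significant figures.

1 second = 3.16881 × 10^-10 century.
Thus 41730 × 3.16881 × 10^-10 ≈ 1.322 × 10^-5 century.

1.322 × 10^-5 centuries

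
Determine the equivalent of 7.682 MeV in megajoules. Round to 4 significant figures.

1 MeV = 1.60218 × 10^-19 MJ.
Then 7.682 × 1.60218 × 10^-19 ≈ 1.231 × 10^-18 MJ.

1.231 × 10^-18 MJ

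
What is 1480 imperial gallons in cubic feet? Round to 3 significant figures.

1 imperial gallon = 0.160544 ft³.
So 1480 × 0.160544 ≈ 238 ft³.

238 ft³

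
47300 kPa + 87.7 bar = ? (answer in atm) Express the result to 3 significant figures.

553 atm

47300 kPa = 466.815 atm and 87.7 bar = 86.5532 atm.
466.815 + 86.5532 ≈ 553 atm.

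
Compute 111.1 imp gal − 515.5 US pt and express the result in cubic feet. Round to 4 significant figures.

9.222 cubic feet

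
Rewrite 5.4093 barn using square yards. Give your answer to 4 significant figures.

6.469e-28 square yards

1 barn = 1.19599e-28 square yards.
Thus 5.4093 × 1.19599e-28 ≈ 6.469e-28 yd².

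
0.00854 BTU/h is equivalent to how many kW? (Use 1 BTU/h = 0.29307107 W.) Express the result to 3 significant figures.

2.50e-6 kilowatts

1 BTU per hour = 0.000293071 kW.
Thus 0.00854 × 0.000293071 ≈ 2.50e-6 kW.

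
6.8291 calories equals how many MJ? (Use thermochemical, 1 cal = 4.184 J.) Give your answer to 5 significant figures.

1 calorie = 4.18400e-6 megajoules.
6.8291 × 4.18400e-6 ≈ 2.8573e-5 MJ.

2.8573e-5 MJ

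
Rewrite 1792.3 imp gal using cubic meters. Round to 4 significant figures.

8.148 m³

1 imperial gallon = 0.00454609 m³.
Thus 1792.3 × 0.00454609 ≈ 8.148 m³.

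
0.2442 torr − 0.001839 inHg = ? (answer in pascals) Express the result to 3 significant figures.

0.2442 torr = 32.5573 Pa and 0.001839 inHg = 6.22757 Pa.
32.5573 − 6.22757 ≈ 26.3 Pa.

26.3 pascals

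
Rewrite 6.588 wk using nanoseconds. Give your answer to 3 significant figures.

1 wk = 6.04800e+14 ns.
6.588 × 6.04800e+14 ≈ 3.98e+15 ns.

3.98e+15 nanoseconds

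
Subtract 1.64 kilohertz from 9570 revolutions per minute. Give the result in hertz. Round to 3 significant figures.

-1480 Hz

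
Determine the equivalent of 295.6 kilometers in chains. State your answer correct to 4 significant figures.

14690 chain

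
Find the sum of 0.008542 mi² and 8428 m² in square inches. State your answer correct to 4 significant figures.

4.736 × 10^7 in²

0.008542 mi² = 3.42918 × 10^7 in² and 8428 m² = 1.30634 × 10^7 in².
3.42918 × 10^7 + 1.30634 × 10^7 ≈ 4.736 × 10^7 in².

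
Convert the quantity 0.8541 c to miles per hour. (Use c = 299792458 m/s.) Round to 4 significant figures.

1 c = 6.70617e+8 mph.
Thus 0.8541 × 6.70617e+8 ≈ 5.728e+8 mph.

5.728e+8 mph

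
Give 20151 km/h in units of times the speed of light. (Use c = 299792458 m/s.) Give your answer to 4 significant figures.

1 km/h = 9.26567e-10 c.
20151 × 9.26567e-10 ≈ 1.867e-5 c.

1.867e-5 c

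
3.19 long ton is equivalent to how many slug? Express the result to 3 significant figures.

222 slugs

1 long ton = 69.6213 slug.
3.19 × 69.6213 ≈ 222 slug.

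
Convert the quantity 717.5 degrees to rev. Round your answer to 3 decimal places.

1 ° = 0.00277778 rev.
Then 717.5 × 0.00277778 ≈ 1.993 rev.

1.993 rev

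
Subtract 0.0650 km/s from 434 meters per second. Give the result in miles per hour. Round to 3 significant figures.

434 m/s = 970.830 mph and 0.0650 km/s = 145.401 mph.
970.830 − 145.401 ≈ 825 mph.

825 mph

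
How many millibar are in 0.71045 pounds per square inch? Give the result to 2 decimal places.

48.98 mbar

1 psi = 68.9476 mbar.
0.71045 × 68.9476 ≈ 48.98 mbar.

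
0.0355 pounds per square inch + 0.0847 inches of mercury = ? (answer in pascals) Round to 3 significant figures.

0.0355 psi = 244.764 Pa and 0.0847 inHg = 286.827 Pa.
244.764 + 286.827 ≈ 532 Pa.

532 Pa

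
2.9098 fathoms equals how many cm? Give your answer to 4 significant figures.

532.1 cm

1 fathom = 182.880 centimeters.
So 2.9098 × 182.880 ≈ 532.1 cm.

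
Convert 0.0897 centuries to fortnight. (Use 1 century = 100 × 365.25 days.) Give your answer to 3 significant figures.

1 century = 2608.93 fortnights.
Then 0.0897 × 2608.93 ≈ 234 fortnight.

234 fortnight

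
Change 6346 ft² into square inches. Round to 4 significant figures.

1 square foot = 144.000 square inches.
Then 6346 × 144.000 ≈ 913800 in².

913800 square inches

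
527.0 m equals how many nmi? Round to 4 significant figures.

1 m = 0.000539957 nautical miles.
Then 527.0 × 0.000539957 ≈ 0.2846 nmi.

0.2846 nmi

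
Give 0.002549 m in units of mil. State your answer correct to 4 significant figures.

100.4 mil

1 m = 39370.1 mils.
So 0.002549 × 39370.1 ≈ 100.4 mil.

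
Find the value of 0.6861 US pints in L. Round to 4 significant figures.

1 US pint = 0.473176 L.
Thus 0.6861 × 0.473176 ≈ 0.3246 L.

0.3246 liters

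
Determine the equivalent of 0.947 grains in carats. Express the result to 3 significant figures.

1 gr = 0.323995 carats.
0.947 × 0.323995 ≈ 0.307 ct.

0.307 ct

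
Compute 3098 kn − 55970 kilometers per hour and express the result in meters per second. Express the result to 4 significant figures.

-13950 m/s

3098 kn = 1593.75 m/s and 55970 km/h = 15547.2 m/s.
1593.75 − 15547.2 ≈ -13950 m/s.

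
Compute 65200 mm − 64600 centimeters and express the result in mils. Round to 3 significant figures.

65200 mm = 2.56693 × 10^6 mil and 64600 cm = 2.54331 × 10^7 mil.
2.56693 × 10^6 − 2.54331 × 10^7 ≈ -2.29 × 10^7 mil.

-2.29 × 10^7 mils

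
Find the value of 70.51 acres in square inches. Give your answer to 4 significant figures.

4.423e+8 in²

1 acre = 6.27264e+6 in².
70.51 × 6.27264e+6 ≈ 4.423e+8 in².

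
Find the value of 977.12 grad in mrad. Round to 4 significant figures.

15350 mrad

1 grad = 15.7080 mrad.
Thus 977.12 × 15.7080 ≈ 15350 mrad.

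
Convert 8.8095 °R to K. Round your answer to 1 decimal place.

°R = K × 9/5.
Applying the formula gives 4.9 K.

4.9 kelvins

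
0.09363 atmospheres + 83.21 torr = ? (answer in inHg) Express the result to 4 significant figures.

6.078 inches of mercury

0.09363 atm = 2.80153 inHg and 83.21 torr = 3.27598 inHg.
2.80153 + 3.27598 ≈ 6.078 inHg.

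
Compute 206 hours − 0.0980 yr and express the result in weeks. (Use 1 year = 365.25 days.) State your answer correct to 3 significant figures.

-3.89 wk

206 h = 1.22619 wk and 0.0980 yr = 5.11350 wk.
1.22619 − 5.11350 ≈ -3.89 wk.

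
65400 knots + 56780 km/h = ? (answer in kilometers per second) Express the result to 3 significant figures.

49.4 kilometers per second

65400 kn = 33.6447 km/s and 56780 km/h = 15.7722 km/s.
33.6447 + 15.7722 ≈ 49.4 km/s.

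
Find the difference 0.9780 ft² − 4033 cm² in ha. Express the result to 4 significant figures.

0.9780 ft² = 9.08592 × 10^-6 ha and 4033 cm² = 4.03300 × 10^-5 ha.
9.08592 × 10^-6 − 4.03300 × 10^-5 ≈ -3.124 × 10^-5 ha.

-3.124 × 10^-5 hectares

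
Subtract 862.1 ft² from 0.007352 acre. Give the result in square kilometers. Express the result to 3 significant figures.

0.007352 acre = 2.97525 × 10^-5 km² and 862.1 ft² = 8.00917 × 10^-5 km².
2.97525 × 10^-5 − 8.00917 × 10^-5 ≈ -5.03 × 10^-5 km².

-5.03 × 10^-5 square kilometers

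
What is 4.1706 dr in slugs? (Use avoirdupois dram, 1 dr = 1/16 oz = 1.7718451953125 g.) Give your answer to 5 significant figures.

0.00050635 slug

1 dr = 0.000121410 slugs.
Thus 4.1706 × 0.000121410 ≈ 0.00050635 slug.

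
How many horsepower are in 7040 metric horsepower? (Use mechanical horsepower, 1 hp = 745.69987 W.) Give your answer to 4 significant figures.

6944 horsepower

1 metric horsepower = 0.986320 horsepower.
Then 7040 × 0.986320 ≈ 6944 hp.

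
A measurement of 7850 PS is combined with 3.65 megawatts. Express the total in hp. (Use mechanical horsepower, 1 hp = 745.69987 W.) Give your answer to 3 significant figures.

12600 hp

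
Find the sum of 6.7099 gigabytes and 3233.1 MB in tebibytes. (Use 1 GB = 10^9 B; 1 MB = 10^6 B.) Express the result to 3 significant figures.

0.00904 TiB

6.7099 GB = 0.00610262 TiB and 3233.1 MB = 0.00294049 TiB.
0.00610262 + 0.00294049 ≈ 0.00904 TiB.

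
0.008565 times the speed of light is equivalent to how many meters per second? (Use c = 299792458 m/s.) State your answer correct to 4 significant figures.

1 c = 2.99792e+8 m/s.
0.008565 × 2.99792e+8 ≈ 2.568e+6 m/s.

2.568e+6 m/s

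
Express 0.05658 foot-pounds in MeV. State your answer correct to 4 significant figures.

1 ft·lbf = 8.46235 × 10^12 MeV.
Then 0.05658 × 8.46235 × 10^12 ≈ 4.788 × 10^11 MeV.

4.788 × 10^11 megaelectronvolts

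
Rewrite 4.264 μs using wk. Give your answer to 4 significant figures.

7.050e-12 wk

1 microsecond = 1.65344e-12 weeks.
4.264 × 1.65344e-12 ≈ 7.050e-12 wk.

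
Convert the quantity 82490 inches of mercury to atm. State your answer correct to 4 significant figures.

2757 atmospheres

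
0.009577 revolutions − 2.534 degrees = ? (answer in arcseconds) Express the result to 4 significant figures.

0.009577 rev = 12411.8 arcsec and 2.534 ° = 9122.40 arcsec.
12411.8 − 9122.40 ≈ 3289 arcsec.

3289 arcsec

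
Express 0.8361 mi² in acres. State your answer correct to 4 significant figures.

535.1 acres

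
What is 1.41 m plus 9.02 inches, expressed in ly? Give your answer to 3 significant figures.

1.41 m = 1.49037 × 10^-16 ly and 9.02 in = 2.42167 × 10^-17 ly.
1.49037 × 10^-16 + 2.42167 × 10^-17 ≈ 1.73 × 10^-16 ly.

1.73 × 10^-16 ly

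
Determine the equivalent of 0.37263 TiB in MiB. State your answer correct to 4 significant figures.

390700 MiB

1 TiB = 1.04858e+6 MiB.
0.37263 × 1.04858e+6 ≈ 390700 MiB.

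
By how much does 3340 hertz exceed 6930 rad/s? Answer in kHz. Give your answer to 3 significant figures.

2.24 kilohertz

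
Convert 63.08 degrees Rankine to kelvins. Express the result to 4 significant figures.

35.04 kelvins

°R = K × 9/5.
Applying the formula gives 35.04 K.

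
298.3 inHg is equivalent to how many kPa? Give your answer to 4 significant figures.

1010 kPa

1 inHg = 3.38639 kPa.
Then 298.3 × 3.38639 ≈ 1010 kPa.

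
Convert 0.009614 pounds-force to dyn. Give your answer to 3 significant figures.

1 pound-force = 444822 dyn.
Thus 0.009614 × 444822 ≈ 4280 dyn.

4280 dyn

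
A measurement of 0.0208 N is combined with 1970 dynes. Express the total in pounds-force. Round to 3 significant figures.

0.00910 lbf

0.0208 N = 0.00467603 lbf and 1970 dyn = 0.00442874 lbf.
0.00467603 + 0.00442874 ≈ 0.00910 lbf.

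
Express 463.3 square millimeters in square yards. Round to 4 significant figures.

1 mm² = 1.19599 × 10^-6 square yards.
Thus 463.3 × 1.19599 × 10^-6 ≈ 0.0005541 yd².

0.0005541 yd²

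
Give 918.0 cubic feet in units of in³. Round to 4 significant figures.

1.586e+6 in³

1 ft³ = 1728.00 in³.
918.0 × 1728.00 ≈ 1.586e+6 in³.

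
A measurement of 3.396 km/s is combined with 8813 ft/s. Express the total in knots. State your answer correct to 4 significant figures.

11820 kn

3.396 km/s = 6601.30 kn and 8813 ft/s = 5221.56 kn.
6601.30 + 5221.56 ≈ 11820 kn.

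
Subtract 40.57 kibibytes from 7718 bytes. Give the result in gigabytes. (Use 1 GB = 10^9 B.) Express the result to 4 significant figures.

-3.383 × 10^-5 GB

7718 B = 7.71800 × 10^-6 GB and 40.57 KiB = 4.15437 × 10^-5 GB.
7.71800 × 10^-6 − 4.15437 × 10^-5 ≈ -3.383 × 10^-5 GB.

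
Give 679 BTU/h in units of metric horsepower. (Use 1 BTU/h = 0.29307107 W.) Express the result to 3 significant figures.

1 BTU/h = 0.000398466 metric horsepower.
679 × 0.000398466 ≈ 0.271 PS.

0.271 PS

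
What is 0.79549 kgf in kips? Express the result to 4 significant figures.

1 kilogram-force = 0.00220462 kip.
So 0.79549 × 0.00220462 ≈ 0.001754 kip.

0.001754 kip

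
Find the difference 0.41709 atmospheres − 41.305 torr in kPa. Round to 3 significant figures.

0.41709 atm = 42.2616 kPa and 41.305 torr = 5.50688 kPa.
42.2616 − 5.50688 ≈ 36.8 kPa.

36.8 kPa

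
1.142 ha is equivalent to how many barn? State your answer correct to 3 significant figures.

1.14 × 10^32 barn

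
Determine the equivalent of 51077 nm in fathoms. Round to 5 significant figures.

1 nanometer = 5.46807e-10 fathoms.
So 51077 × 5.46807e-10 ≈ 2.7929e-5 fathom.

2.7929e-5 fathom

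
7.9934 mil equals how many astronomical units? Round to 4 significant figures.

1.357e-15 astronomical units

1 mil = 1.69789e-16 au.
7.9934 × 1.69789e-16 ≈ 1.357e-15 au.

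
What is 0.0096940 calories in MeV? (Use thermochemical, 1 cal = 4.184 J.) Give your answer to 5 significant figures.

2.5315 × 10^11 MeV

1 calorie = 2.61145 × 10^13 MeV.
So 0.0096940 × 2.61145 × 10^13 ≈ 2.5315 × 10^11 MeV.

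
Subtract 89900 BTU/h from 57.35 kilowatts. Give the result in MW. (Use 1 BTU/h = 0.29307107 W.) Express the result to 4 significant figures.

57.35 kW = 0.0573500 MW and 89900 BTU/h = 0.0263471 MW.
0.0573500 − 0.0263471 ≈ 0.03100 MW.

0.03100 MW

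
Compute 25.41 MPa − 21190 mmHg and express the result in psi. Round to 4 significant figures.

25.41 MPa = 3685.41 psi and 21190 mmHg = 409.746 psi.
3685.41 − 409.746 ≈ 3276 psi.

3276 psi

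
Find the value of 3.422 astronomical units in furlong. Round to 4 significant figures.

2.545 × 10^9 furlong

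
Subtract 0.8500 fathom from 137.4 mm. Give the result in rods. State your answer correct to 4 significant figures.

137.4 mm = 0.0273204 rod and 0.8500 fathom = 0.309091 rod.
0.0273204 − 0.309091 ≈ -0.2818 rod.

-0.2818 rod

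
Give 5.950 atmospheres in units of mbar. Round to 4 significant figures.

1 atm = 1013.25 mbar.
5.950 × 1013.25 ≈ 6029 mbar.

6029 mbar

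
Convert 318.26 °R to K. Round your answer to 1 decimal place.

°R = K × 9/5.
Applying the formula gives 176.8 K.

176.8 kelvins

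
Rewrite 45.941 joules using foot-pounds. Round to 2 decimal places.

1 joule = 0.737562 foot-pounds.
45.941 × 0.737562 ≈ 33.88 ft·lbf.

33.88 foot-pounds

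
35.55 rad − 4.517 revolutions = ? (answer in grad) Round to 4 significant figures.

456.4 grad

35.55 rad = 2263.18 grad and 4.517 rev = 1806.80 grad.
2263.18 − 1806.80 ≈ 456.4 grad.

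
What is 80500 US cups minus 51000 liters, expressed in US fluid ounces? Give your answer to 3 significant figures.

80500 US cup = 644000 US fl oz and 51000 L = 1.72452 × 10^6 US fl oz.
644000 − 1.72452 × 10^6 ≈ -1.08 × 10^6 US fl oz.

-1.08 × 10^6 US fl oz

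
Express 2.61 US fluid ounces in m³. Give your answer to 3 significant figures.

7.72e-5 cubic meters

1 US fl oz = 2.95735e-5 m³.
Then 2.61 × 2.95735e-5 ≈ 7.72e-5 m³.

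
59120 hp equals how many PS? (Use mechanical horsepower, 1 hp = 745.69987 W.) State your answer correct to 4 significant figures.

59940 metric horsepower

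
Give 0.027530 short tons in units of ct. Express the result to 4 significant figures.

1 short ton = 4.53592e+6 carats.
Thus 0.027530 × 4.53592e+6 ≈ 124900 ct.

124900 carats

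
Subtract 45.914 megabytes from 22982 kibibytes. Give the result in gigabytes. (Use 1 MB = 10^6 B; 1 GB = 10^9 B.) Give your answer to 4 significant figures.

-0.02238 gigabytes

22982 KiB = 0.0235336 GB and 45.914 MB = 0.0459140 GB.
0.0235336 − 0.0459140 ≈ -0.02238 GB.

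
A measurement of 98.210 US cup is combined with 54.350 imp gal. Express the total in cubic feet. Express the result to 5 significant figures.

98.210 US cup = 0.820548 ft³ and 54.350 imp gal = 8.72555 ft³.
0.820548 + 8.72555 ≈ 9.5461 ft³.

9.5461 cubic feet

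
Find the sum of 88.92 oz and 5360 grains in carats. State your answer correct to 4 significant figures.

88.92 oz = 12604.2 ct and 5360 gr = 1736.61 ct.
12604.2 + 1736.61 ≈ 14340 ct.

14340 ct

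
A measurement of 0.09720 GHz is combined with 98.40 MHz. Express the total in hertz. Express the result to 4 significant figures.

0.09720 GHz = 9.72000 × 10^7 Hz and 98.40 MHz = 9.84000 × 10^7 Hz.
9.72000 × 10^7 + 9.84000 × 10^7 ≈ 1.956 × 10^8 Hz.

1.956 × 10^8 Hz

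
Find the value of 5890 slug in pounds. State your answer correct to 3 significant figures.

1 slug = 32.1740 lb.
Thus 5890 × 32.1740 ≈ 190000 lb.

190000 pounds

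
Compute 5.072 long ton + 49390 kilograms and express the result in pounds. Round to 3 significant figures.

120000 lb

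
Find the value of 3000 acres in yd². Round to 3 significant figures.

1 acre = 4840.00 yd².
Thus 3000 × 4840.00 ≈ 1.45e+7 yd².

1.45e+7 square yards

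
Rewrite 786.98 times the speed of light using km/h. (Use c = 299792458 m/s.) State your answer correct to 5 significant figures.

1 speed of light = 1.07925e+9 km/h.
So 786.98 × 1.07925e+9 ≈ 8.4935e+11 km/h.

8.4935e+11 km/h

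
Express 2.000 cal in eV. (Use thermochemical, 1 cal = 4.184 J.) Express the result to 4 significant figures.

5.223e+19 eV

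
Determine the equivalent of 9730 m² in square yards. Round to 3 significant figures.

1 square meter = 1.19599 square yards.
Then 9730 × 1.19599 ≈ 11600 yd².

11600 yd²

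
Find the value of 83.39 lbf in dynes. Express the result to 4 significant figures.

3.709e+7 dyn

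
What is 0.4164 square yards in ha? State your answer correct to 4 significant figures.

3.482e-5 ha

1 square yard = 8.36127e-5 ha.
Thus 0.4164 × 8.36127e-5 ≈ 3.482e-5 ha.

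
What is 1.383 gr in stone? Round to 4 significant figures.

1 gr = 1.02041 × 10^-5 stone.
Thus 1.383 × 1.02041 × 10^-5 ≈ 1.411 × 10^-5 st.

1.411 × 10^-5 stone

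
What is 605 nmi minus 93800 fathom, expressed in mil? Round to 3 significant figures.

3.74 × 10^10 mils

605 nmi = 4.41126 × 10^10 mil and 93800 fathom = 6.75360 × 10^9 mil.
4.41126 × 10^10 − 6.75360 × 10^9 ≈ 3.74 × 10^10 mil.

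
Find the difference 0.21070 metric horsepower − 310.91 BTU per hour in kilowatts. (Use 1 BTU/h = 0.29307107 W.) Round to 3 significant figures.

0.21070 PS = 0.154970 kW and 310.91 BTU/h = 0.0911187 kW.
0.154970 − 0.0911187 ≈ 0.0639 kW.

0.0639 kW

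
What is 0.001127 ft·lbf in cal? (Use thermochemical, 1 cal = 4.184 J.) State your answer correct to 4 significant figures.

1 foot-pound = 0.324048 cal.
0.001127 × 0.324048 ≈ 0.0003652 cal.

0.0003652 calories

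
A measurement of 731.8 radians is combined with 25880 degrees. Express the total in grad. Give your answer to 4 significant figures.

731.8 rad = 46587.8 grad and 25880 ° = 28755.6 grad.
46587.8 + 28755.6 ≈ 75340 grad.

75340 gradians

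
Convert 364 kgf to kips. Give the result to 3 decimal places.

1 kgf = 0.00220462 kip.
364 × 0.00220462 ≈ 0.802 kip.

0.802 kips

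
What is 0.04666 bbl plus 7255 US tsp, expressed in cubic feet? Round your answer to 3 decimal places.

1.525 cubic feet

0.04666 bbl = 0.261976 ft³ and 7255 US tsp = 1.26283 ft³.
0.261976 + 1.26283 ≈ 1.525 ft³.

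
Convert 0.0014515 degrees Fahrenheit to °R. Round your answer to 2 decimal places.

459.67 °R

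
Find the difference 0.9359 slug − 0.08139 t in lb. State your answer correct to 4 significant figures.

-149.3 lb

0.9359 slug = 30.1117 lb and 0.08139 t = 179.434 lb.
30.1117 − 179.434 ≈ -149.3 lb.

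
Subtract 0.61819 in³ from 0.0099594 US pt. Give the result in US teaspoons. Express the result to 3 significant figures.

-1.10 US tsp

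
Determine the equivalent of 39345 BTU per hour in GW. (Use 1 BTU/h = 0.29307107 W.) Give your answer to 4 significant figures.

1.153 × 10^-5 GW

1 BTU/h = 2.93071 × 10^-10 gigawatts.
Thus 39345 × 2.93071 × 10^-10 ≈ 1.153 × 10^-5 GW.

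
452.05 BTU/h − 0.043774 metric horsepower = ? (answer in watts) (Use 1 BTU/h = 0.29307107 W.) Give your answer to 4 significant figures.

452.05 BTU/h = 132.483 W and 0.043774 PS = 32.1957 W.
132.483 − 32.1957 ≈ 100.3 W.

100.3 watts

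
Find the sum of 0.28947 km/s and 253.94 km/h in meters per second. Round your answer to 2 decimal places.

0.28947 km/s = 289.470 m/s and 253.94 km/h = 70.5389 m/s.
289.470 + 70.5389 ≈ 360.01 m/s.

360.01 m/s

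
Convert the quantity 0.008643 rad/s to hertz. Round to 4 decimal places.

0.0014 Hz

1 rad/s = 0.159155 Hz.
Then 0.008643 × 0.159155 ≈ 0.0014 Hz.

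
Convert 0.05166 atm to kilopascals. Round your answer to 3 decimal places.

5.234 kilopascals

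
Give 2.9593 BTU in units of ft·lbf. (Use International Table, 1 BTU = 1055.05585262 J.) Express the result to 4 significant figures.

1 British thermal unit = 778.169 ft·lbf.
Then 2.9593 × 778.169 ≈ 2303 ft·lbf.

2303 foot-pounds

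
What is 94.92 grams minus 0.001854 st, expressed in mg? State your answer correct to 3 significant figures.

94.92 g = 94920.0 mg and 0.001854 st = 11773.4 mg.
94920.0 − 11773.4 ≈ 83100 mg.

83100 mg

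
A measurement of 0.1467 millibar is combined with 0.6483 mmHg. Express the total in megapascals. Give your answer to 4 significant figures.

0.1467 mbar = 1.46700e-5 MPa and 0.6483 mmHg = 8.64329e-5 MPa.
1.46700e-5 + 8.64329e-5 ≈ 0.0001011 MPa.

0.0001011 MPa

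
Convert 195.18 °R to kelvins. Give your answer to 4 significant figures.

108.4 K

°R = K × 9/5.
Applying the formula gives 108.4 K.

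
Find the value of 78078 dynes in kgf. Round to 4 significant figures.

1 dyn = 1.01972 × 10^-6 kgf.
Then 78078 × 1.01972 × 10^-6 ≈ 0.07962 kgf.

0.07962 kgf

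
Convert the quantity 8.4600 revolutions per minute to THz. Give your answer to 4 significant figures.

1.410e-13 THz

1 revolution per minute = 1.66667e-14 terahertz.
8.4600 × 1.66667e-14 ≈ 1.410e-13 THz.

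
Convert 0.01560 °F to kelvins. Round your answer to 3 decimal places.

255.381 kelvins

K = (°F + 459.67) × 5/9.
Applying the formula gives 255.381 K.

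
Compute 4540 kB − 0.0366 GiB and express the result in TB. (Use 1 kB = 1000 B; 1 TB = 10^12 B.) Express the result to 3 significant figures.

-3.48e-5 TB

4540 kB = 4.54000e-6 TB and 0.0366 GiB = 3.92990e-5 TB.
4.54000e-6 − 3.92990e-5 ≈ -3.48e-5 TB.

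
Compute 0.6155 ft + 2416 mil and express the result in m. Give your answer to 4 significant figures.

0.6155 ft = 0.187604 m and 2416 mil = 0.0613664 m.
0.187604 + 0.0613664 ≈ 0.2490 m.

0.2490 m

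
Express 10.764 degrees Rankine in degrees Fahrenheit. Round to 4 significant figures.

°R = °F + 459.67.
Applying the formula gives -448.9 °F.

-448.9 °F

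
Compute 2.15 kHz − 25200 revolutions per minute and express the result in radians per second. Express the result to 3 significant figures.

10900 radians per second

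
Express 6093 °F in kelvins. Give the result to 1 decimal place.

3640.4 K

K = (°F + 459.67) × 5/9.
Applying the formula gives 3640.4 K.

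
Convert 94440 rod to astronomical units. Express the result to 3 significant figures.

3.17e-6 au

1 rod = 3.36181e-11 au.
Thus 94440 × 3.36181e-11 ≈ 3.17e-6 au.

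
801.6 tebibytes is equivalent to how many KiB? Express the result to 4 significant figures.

8.607e+11 kibibytes

1 TiB = 1.07374e+9 KiB.
Then 801.6 × 1.07374e+9 ≈ 8.607e+11 KiB.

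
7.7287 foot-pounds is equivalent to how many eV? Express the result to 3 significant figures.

1 ft·lbf = 8.46235 × 10^18 electronvolts.
So 7.7287 × 8.46235 × 10^18 ≈ 6.54 × 10^19 eV.

6.54 × 10^19 electronvolts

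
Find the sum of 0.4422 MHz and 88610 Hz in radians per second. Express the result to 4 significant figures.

0.4422 MHz = 2.77842e+6 rad/s and 88610 Hz = 556753 rad/s.
2.77842e+6 + 556753 ≈ 3.335e+6 rad/s.

3.335e+6 rad/s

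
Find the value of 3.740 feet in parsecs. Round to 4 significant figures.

3.694e-17 parsecs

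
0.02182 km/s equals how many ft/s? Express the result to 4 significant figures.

71.59 ft/s

1 kilometer per second = 3280.84 feet per second.
So 0.02182 × 3280.84 ≈ 71.59 ft/s.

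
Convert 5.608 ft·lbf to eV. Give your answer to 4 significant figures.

1 foot-pound = 8.46235 × 10^18 electronvolts.
So 5.608 × 8.46235 × 10^18 ≈ 4.746 × 10^19 eV.

4.746 × 10^19 electronvolts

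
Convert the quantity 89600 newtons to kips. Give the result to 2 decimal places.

20.14 kips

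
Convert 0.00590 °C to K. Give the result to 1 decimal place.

273.2 kelvins

K = °C + 273.15.
Applying the formula gives 273.2 K.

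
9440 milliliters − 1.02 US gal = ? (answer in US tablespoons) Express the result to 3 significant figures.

377 US tablespoons

9440 mL = 638.409 US tbsp and 1.02 US gal = 261.120 US tbsp.
638.409 − 261.120 ≈ 377 US tbsp.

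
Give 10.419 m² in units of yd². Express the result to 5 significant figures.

1 m² = 1.19599 yd².
Thus 10.419 × 1.19599 ≈ 12.461 yd².

12.461 square yards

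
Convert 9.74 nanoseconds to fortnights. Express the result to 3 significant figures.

8.05 × 10^-15 fortnight

1 ns = 8.26720 × 10^-16 fortnight.
So 9.74 × 8.26720 × 10^-16 ≈ 8.05 × 10^-15 fortnight.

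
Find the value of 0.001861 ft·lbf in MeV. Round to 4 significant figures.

1.575 × 10^10 megaelectronvolts

1 foot-pound = 8.46235 × 10^12 megaelectronvolts.
Then 0.001861 × 8.46235 × 10^12 ≈ 1.575 × 10^10 MeV.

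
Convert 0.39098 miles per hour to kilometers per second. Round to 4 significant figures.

0.0001748 km/s

1 mile per hour = 0.000447040 km/s.
Thus 0.39098 × 0.000447040 ≈ 0.0001748 km/s.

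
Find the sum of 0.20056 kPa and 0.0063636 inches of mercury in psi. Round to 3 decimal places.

0.032 psi

0.20056 kPa = 0.0290888 psi and 0.0063636 inHg = 0.00312551 psi.
0.0290888 + 0.00312551 ≈ 0.032 psi.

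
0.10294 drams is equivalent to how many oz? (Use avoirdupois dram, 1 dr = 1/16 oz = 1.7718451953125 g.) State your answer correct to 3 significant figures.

1 dram = 0.0625000 oz.
0.10294 × 0.0625000 ≈ 0.00643 oz.

0.00643 oz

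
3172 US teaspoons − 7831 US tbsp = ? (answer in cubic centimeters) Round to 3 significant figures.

3172 US tsp = 15634.5 cm³ and 7831 US tbsp = 115795 cm³.
15634.5 − 115795 ≈ -100000 cm³.

-100000 cm³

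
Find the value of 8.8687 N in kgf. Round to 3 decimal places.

1 N = 0.101972 kgf.
Then 8.8687 × 0.101972 ≈ 0.904 kgf.

0.904 kgf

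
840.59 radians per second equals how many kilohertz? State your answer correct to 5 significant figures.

0.13378 kHz

1 radian per second = 0.000159155 kilohertz.
Thus 840.59 × 0.000159155 ≈ 0.13378 kHz.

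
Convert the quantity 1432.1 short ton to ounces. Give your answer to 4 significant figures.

4.583 × 10^7 oz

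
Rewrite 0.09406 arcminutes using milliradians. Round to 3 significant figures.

0.0274 milliradians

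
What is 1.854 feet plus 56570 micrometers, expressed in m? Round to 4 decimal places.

0.6217 meters

1.854 ft = 0.565099 m and 56570 μm = 0.0565700 m.
0.565099 + 0.0565700 ≈ 0.6217 m.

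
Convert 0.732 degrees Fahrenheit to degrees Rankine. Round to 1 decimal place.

°R = °F + 459.67.
Applying the formula gives 460.4 °R.

460.4 °R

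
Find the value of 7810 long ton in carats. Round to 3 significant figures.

3.97e+10 ct

1 long ton = 5.08023e+6 carats.
Thus 7810 × 5.08023e+6 ≈ 3.97e+10 ct.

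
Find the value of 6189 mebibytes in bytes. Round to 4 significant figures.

1 MiB = 1.04858e+6 B.
6189 × 1.04858e+6 ≈ 6.490e+9 B.

6.490e+9 bytes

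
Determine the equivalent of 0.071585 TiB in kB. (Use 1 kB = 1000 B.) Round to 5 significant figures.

7.8709 × 10^7 kilobytes

1 TiB = 1.099512 × 10^9 kilobytes.
So 0.071585 × 1.099512 × 10^9 ≈ 7.8709 × 10^7 kB.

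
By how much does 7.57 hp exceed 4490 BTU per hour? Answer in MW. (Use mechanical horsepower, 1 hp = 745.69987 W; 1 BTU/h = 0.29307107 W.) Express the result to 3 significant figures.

7.57 hp = 0.00564495 MW and 4490 BTU/h = 0.00131589 MW.
0.00564495 − 0.00131589 ≈ 0.00433 MW.

0.00433 megawatts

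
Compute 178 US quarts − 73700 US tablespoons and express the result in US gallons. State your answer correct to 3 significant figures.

178 US qt = 44.5000 US gal and 73700 US tbsp = 287.891 US gal.
44.5000 − 287.891 ≈ -243 US gal.

-243 US gal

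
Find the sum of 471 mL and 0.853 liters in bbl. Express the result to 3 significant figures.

471 mL = 0.00296250 bbl and 0.853 L = 0.00536521 bbl.
0.00296250 + 0.00536521 ≈ 0.00833 bbl.

0.00833 oil barrels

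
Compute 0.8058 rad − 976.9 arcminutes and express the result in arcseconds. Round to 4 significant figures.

107600 arcsec

0.8058 rad = 166208 arcsec and 976.9 arcmin = 58614.0 arcsec.
166208 − 58614.0 ≈ 107600 arcsec.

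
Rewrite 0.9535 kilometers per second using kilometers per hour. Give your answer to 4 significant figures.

3433 kilometers per hour

1 km/s = 3600.00 kilometers per hour.
Thus 0.9535 × 3600.00 ≈ 3433 km/h.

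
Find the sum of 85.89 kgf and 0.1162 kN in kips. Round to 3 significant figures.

0.215 kips

85.89 kgf = 0.189355 kip and 0.1162 kN = 0.0261228 kip.
0.189355 + 0.0261228 ≈ 0.215 kip.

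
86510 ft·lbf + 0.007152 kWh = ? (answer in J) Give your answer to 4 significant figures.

86510 ft·lbf = 117292 J and 0.007152 kWh = 25747.2 J.
117292 + 25747.2 ≈ 143000 J.

143000 joules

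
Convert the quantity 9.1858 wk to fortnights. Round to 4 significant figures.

4.593 fortnights

1 wk = 0.500000 fortnights.
Thus 9.1858 × 0.500000 ≈ 4.593 fortnight.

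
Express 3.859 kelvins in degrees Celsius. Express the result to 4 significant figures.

-269.3 °C

K = °C + 273.15.
Applying the formula gives -269.3 °C.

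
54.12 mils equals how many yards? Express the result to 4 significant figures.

0.001503 yards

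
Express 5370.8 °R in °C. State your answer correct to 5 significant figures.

°R = (°C + 273.15) × 9/5.
Applying the formula gives 2710.6 °C.

2710.6 °C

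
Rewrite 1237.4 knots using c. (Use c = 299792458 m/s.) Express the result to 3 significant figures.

1 kn = 1.71600e-9 c.
Then 1237.4 × 1.71600e-9 ≈ 2.12e-6 c.

2.12e-6 c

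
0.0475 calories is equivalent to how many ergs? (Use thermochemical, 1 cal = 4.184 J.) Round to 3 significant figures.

1.99 × 10^6 erg

1 calorie = 4.18400 × 10^7 erg.
So 0.0475 × 4.18400 × 10^7 ≈ 1.99 × 10^6 erg.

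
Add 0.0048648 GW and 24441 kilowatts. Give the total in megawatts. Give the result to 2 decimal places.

0.0048648 GW = 4.86480 MW and 24441 kW = 24.4410 MW.
4.86480 + 24.4410 ≈ 29.31 MW.

29.31 MW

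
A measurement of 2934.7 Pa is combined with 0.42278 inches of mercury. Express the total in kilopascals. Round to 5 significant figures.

2934.7 Pa = 2.93470 kPa and 0.42278 inHg = 1.43170 kPa.
2.93470 + 1.43170 ≈ 4.3664 kPa.

4.3664 kPa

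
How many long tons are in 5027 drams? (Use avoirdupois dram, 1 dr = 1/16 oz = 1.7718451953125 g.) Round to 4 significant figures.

1 dr = 1.74386 × 10^-6 long tons.
Thus 5027 × 1.74386 × 10^-6 ≈ 0.008766 long ton.

0.008766 long ton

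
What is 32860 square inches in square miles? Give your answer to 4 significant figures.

8.185e-6 mi²

1 square inch = 2.49098e-10 mi².
Thus 32860 × 2.49098e-10 ≈ 8.185e-6 mi².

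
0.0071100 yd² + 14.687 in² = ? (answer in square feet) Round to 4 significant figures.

0.1660 ft²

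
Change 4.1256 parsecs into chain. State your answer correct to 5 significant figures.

1 parsec = 1.53388e+15 chain.
So 4.1256 × 1.53388e+15 ≈ 6.3282e+15 chain.

6.3282e+15 chains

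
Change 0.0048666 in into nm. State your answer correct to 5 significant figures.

1 in = 2.54000 × 10^7 nanometers.
0.0048666 × 2.54000 × 10^7 ≈ 123610 nm.

123610 nm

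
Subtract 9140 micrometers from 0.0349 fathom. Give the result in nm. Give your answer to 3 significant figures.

0.0349 fathom = 6.38251 × 10^7 nm and 9140 μm = 9.14000 × 10^6 nm.
6.38251 × 10^7 − 9.14000 × 10^6 ≈ 5.47 × 10^7 nm.

5.47 × 10^7 nanometers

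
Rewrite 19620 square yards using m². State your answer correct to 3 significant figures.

16400 square meters

1 square yard = 0.836127 square meters.
So 19620 × 0.836127 ≈ 16400 m².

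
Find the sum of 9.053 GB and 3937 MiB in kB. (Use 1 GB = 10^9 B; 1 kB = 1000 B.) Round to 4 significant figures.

1.318e+7 kB

9.053 GB = 9.05300e+6 kB and 3937 MiB = 4.12824e+6 kB.
9.05300e+6 + 4.12824e+6 ≈ 1.318e+7 kB.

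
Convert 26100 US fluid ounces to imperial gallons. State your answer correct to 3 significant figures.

1 US fluid ounce = 0.00650527 imp gal.
So 26100 × 0.00650527 ≈ 170 imp gal.

170 imp gal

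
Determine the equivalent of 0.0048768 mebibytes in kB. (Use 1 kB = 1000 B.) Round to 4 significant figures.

1 MiB = 1048.58 kB.
Then 0.0048768 × 1048.58 ≈ 5.114 kB.

5.114 kilobytes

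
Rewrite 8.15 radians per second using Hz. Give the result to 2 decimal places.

1 radian per second = 0.159155 Hz.
Thus 8.15 × 0.159155 ≈ 1.30 Hz.

1.30 hertz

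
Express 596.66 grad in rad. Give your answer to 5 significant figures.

1 grad = 0.0157080 radians.
So 596.66 × 0.0157080 ≈ 9.3723 rad.

9.3723 radians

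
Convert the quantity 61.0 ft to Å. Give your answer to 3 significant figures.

1.86e+11 angstroms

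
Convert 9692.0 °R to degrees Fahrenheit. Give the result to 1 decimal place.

°R = °F + 459.67.
Applying the formula gives 9232.3 °F.

9232.3 °F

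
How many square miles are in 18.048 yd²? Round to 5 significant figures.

1 square yard = 3.228306e-7 mi².
Thus 18.048 × 3.228306e-7 ≈ 5.8264e-6 mi².

5.8264e-6 square miles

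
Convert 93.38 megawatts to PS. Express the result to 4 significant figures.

127000 metric horsepower

1 megawatt = 1359.62 PS.
Thus 93.38 × 1359.62 ≈ 127000 PS.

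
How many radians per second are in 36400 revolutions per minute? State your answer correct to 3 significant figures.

3810 radians per second

1 rpm = 0.104720 radians per second.
Thus 36400 × 0.104720 ≈ 3810 rad/s.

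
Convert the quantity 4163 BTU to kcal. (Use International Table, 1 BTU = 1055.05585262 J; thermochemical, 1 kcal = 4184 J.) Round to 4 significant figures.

1 British thermal unit = 0.252164 kcal.
4163 × 0.252164 ≈ 1050 kcal.

1050 kcal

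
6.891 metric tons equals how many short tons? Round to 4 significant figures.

7.596 short tons

1 t = 1.10231 short tons.
Thus 6.891 × 1.10231 ≈ 7.596 short ton.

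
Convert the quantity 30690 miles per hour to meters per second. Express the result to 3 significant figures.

13700 m/s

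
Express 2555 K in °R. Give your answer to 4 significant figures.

4599 degrees Rankine

°R = K × 9/5.
Applying the formula gives 4599 °R.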